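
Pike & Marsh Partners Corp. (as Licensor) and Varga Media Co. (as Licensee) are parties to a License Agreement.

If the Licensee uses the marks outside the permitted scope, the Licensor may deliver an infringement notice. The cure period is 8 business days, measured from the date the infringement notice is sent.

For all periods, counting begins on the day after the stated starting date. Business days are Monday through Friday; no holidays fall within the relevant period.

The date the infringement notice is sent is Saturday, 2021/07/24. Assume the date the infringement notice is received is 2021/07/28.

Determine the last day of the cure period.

The last day of the cure period: 8 business days after Saturday, 2021/07/24, skipping weekends — Jul 26, Jul 27, Jul 28, Jul 29, Jul 30, Aug 2, Aug 3, Aug 4 — lands on Wednesday, 2021/08/04.

2021/08/04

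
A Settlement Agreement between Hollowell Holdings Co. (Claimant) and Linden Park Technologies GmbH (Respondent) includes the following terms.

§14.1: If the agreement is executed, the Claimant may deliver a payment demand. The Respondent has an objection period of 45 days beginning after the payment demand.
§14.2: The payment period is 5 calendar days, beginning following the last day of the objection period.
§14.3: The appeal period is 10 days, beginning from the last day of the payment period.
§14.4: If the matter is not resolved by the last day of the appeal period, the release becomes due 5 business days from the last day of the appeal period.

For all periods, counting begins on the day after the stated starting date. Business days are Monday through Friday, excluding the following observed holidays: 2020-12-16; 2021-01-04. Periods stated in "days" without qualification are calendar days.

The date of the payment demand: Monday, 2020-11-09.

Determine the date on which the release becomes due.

2021-01-15

The last day of the objection period: 2020-11-09 + 45 days = 2020-12-24.
Adding 5 calendar days to 2020-12-24 gives 2020-12-29, which is the last day of the payment period.
Adding 10 calendar days to 2020-12-29 gives 2021-01-08, which is the last day of the appeal period.
The date on which the release becomes due: counting 5 business days from Friday, 2021-01-08 (Jan 11, Jan 12, Jan 13, Jan 14, Jan 15, skipping weekends) reaches Friday, 2021-01-15.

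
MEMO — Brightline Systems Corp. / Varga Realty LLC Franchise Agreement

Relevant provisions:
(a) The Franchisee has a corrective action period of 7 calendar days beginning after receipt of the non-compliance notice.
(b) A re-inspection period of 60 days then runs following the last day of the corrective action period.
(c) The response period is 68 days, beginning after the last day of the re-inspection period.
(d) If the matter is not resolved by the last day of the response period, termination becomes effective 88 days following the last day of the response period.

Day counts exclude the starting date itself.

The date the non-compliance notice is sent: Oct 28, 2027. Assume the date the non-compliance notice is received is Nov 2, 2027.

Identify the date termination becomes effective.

The last day of the corrective action period: Nov 2, 2027 + 7 days = Nov 9, 2027.
The last day of the re-inspection period: 60 calendar days after Nov 9, 2027 is Jan 8, 2028.
Adding 68 calendar days to Jan 8, 2028 gives Mar 16, 2028, which is the last day of the response period.
The date termination becomes effective: Mar 16, 2028 + 88 days = Jun 12, 2028.

Jun 12, 2028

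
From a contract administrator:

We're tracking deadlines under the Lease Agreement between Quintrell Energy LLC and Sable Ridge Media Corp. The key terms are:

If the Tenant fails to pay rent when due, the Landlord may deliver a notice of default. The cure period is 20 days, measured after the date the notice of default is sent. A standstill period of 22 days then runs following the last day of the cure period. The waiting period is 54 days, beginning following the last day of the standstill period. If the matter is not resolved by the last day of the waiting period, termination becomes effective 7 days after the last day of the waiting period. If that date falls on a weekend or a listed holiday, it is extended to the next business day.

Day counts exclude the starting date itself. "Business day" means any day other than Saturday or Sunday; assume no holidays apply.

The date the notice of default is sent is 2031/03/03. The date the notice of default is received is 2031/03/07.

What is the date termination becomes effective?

2031/06/16

The last day of the cure period: 20 calendar days after 2031/03/03 is 2031/03/23.
The last day of the standstill period: 2031/03/23 + 22 days = 2031/04/14.
The last day of the waiting period: 2031/04/14 + 54 days = 2031/06/07.
Adding 7 calendar days to 2031/06/07 gives 2031/06/14, which is the date termination becomes effective. That falls on a Saturday, so it rolls to the next business day, Monday, 2031/06/16.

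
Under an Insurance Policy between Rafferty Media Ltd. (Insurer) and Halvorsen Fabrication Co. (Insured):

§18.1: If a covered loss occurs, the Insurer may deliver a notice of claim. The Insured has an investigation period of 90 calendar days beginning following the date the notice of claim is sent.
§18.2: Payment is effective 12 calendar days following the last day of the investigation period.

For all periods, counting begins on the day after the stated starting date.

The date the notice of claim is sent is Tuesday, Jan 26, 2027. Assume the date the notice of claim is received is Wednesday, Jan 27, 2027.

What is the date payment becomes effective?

May 8, 2027

The last day of the investigation period: 90 calendar days after Jan 26, 2027 is Apr 26, 2027.
Adding 12 calendar days to Apr 26, 2027 gives May 8, 2027, which is the date payment becomes effective.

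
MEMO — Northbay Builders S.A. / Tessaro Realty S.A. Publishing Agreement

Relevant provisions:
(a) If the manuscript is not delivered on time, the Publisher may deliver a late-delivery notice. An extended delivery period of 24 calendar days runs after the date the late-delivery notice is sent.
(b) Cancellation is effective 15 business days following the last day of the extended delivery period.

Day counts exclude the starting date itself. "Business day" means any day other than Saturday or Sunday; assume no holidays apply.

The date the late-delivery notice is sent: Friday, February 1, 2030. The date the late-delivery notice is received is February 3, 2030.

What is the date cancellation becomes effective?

The last day of the extended delivery period: February 1, 2030 + 24 days = February 25, 2030.
The date cancellation becomes effective: 15 business days after Monday, February 25, 2030, skipping weekends — Feb 26, Feb 27, Feb 28, Mar 1, …, Mar 14, Mar 15, Mar 18 — lands on Monday, March 18, 2030.

March 18, 2030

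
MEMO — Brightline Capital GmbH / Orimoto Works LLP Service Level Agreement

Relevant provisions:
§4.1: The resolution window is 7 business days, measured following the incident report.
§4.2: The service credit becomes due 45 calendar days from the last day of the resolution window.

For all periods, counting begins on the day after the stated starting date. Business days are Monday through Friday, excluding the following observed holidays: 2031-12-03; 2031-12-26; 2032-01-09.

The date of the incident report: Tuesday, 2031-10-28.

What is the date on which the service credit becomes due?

2031-12-21

From Tuesday, 2031-10-28, 7 business days (Oct 29, Oct 30, Oct 31, Nov 3, Nov 4, Nov 5, Nov 6, skipping weekends) brings us to Thursday, 2031-11-06, which is the last day of the resolution window.
Adding 45 calendar days to 2031-11-06 gives 2031-12-21, which is the date on which the service credit becomes due.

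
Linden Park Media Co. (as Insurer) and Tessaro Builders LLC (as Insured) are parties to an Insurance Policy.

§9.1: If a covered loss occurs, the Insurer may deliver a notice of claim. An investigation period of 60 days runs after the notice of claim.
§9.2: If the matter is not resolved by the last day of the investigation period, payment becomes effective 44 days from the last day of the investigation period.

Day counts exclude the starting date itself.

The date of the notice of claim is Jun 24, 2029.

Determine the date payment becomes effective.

Oct 6, 2029

Adding 60 calendar days to Jun 24, 2029 gives Aug 23, 2029, which is the last day of the investigation period.
The date payment becomes effective: 44 calendar days after Aug 23, 2029 is Oct 6, 2029.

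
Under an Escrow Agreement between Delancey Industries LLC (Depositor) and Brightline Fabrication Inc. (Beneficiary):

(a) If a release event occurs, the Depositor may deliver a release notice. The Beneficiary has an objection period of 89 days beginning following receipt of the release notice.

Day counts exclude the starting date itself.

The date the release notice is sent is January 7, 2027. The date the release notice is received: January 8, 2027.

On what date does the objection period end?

The last day of the objection period: 89 calendar days after January 8, 2027 is April 7, 2027.

April 7, 2027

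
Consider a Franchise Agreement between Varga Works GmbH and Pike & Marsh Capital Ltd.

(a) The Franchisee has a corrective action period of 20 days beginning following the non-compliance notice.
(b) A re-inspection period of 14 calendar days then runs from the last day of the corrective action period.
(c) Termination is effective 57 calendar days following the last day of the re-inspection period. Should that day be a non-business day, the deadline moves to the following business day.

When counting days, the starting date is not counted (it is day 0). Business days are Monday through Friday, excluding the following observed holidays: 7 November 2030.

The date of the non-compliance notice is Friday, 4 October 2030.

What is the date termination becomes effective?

3 January 2031

The last day of the corrective action period: 20 calendar days after 4 October 2030 is 24 October 2030.
The last day of the re-inspection period: 14 calendar days after 24 October 2030 is 7 November 2030.
The date termination becomes effective: 57 calendar days after 7 November 2030 is 3 January 2031. 3 January 2031 is a Friday and is not a listed holiday, so no roll-forward applies.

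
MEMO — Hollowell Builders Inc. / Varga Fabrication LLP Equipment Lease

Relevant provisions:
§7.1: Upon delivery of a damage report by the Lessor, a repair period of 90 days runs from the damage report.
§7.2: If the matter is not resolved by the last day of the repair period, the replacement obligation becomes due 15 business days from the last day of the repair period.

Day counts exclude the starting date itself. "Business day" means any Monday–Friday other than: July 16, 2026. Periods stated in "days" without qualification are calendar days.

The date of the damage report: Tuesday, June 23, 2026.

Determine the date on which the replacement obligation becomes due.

Adding 90 calendar days to June 23, 2026 gives September 21, 2026, which is the last day of the repair period.
The date on which the replacement obligation becomes due: 15 business days after Monday, September 21, 2026, skipping weekends — Sep 22, Sep 23, Sep 24, Sep 25, …, Oct 8, Oct 9, Oct 12 — lands on Monday, October 12, 2026.

October 12, 2026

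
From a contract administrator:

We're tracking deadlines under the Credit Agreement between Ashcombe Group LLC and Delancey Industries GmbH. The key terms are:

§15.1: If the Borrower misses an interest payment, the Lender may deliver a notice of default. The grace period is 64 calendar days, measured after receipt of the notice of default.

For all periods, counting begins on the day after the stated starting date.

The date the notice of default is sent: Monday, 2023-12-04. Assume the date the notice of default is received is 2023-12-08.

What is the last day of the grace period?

2024-02-10

The last day of the grace period: 2023-12-08 + 64 days = 2024-02-10.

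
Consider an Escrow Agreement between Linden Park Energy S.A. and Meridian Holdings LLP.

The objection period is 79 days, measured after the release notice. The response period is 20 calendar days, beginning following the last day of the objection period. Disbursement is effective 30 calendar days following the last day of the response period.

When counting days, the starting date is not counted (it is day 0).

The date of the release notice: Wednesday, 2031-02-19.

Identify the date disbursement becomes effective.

2031-06-28

Adding 79 calendar days to 2031-02-19 gives 2031-05-09, which is the last day of the objection period.
Adding 20 calendar days to 2031-05-09 gives 2031-05-29, which is the last day of the response period.
The date disbursement becomes effective: 2031-05-29 + 30 days = 2031-06-28.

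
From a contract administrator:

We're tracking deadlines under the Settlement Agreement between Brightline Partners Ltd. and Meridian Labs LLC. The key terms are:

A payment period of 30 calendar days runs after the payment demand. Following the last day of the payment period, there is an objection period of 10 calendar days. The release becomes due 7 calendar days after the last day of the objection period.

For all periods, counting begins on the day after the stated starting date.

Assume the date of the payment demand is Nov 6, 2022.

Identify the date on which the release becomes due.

Dec 23, 2022

The last day of the payment period: Nov 6, 2022 + 30 days = Dec 6, 2022.
The last day of the objection period: 10 calendar days after Dec 6, 2022 is Dec 16, 2022.
Adding 7 calendar days to Dec 16, 2022 gives Dec 23, 2022, which is the date on which the release becomes due.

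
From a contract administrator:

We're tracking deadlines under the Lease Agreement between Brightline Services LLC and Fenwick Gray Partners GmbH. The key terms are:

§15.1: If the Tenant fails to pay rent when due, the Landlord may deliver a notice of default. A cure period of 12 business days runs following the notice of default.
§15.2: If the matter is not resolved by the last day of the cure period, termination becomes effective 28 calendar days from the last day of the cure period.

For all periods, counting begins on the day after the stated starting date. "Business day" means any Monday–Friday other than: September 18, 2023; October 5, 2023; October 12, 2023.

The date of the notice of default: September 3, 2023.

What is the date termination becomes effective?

October 18, 2023

From Sunday, September 3, 2023, 12 business days (Sep 4, Sep 5, Sep 6, Sep 7, …, Sep 15, Sep 19, Sep 20, skipping weekends and the listed holiday on Sep 18) brings us to Wednesday, September 20, 2023, which is the last day of the cure period.
The date termination becomes effective: September 20, 2023 + 28 days = October 18, 2023.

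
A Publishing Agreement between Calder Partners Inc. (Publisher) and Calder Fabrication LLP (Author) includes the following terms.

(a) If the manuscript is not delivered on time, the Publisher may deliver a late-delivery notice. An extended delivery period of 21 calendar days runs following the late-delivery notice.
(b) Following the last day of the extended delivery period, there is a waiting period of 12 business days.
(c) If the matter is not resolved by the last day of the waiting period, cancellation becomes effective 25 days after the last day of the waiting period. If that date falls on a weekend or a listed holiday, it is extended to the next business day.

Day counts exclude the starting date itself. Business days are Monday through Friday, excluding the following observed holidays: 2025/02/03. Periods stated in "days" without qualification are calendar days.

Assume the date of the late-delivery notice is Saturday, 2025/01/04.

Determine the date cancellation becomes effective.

2025/03/10

The last day of the extended delivery period: 2025/01/04 + 21 days = 2025/01/25.
From Saturday, 2025/01/25, 12 business days (Jan 27, Jan 28, Jan 29, Jan 30, …, Feb 10, Feb 11, Feb 12, skipping weekends and the listed holiday on Feb 3) brings us to Wednesday, 2025/02/12, which is the last day of the waiting period.
The date cancellation becomes effective: 2025/02/12 + 25 days = 2025/03/09. That falls on a Sunday, so it rolls to the next business day, Monday, 2025/03/10.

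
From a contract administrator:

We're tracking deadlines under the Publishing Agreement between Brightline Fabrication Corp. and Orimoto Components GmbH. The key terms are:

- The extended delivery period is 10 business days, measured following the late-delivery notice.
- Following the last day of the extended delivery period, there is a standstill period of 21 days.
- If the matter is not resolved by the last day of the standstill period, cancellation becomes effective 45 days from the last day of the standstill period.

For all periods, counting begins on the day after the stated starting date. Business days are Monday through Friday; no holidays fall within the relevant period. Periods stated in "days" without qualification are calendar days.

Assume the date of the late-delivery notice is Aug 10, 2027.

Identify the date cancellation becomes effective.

The last day of the extended delivery period: 10 business days after Tuesday, Aug 10, 2027, skipping weekends — Aug 11, Aug 12, Aug 13, Aug 16, Aug 17, Aug 18, Aug 19, Aug 20, Aug 23, Aug 24 — lands on Tuesday, Aug 24, 2027.
The last day of the standstill period: 21 calendar days after Aug 24, 2027 is Sep 14, 2027.
The date cancellation becomes effective: Sep 14, 2027 + 45 days = Oct 29, 2027.

Oct 29, 2027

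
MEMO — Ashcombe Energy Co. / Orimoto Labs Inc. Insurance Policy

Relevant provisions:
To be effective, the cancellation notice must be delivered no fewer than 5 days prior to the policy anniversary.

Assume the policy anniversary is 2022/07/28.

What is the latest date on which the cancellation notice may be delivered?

2022/07/23

2022/07/28 minus 5 days is 2022/07/23.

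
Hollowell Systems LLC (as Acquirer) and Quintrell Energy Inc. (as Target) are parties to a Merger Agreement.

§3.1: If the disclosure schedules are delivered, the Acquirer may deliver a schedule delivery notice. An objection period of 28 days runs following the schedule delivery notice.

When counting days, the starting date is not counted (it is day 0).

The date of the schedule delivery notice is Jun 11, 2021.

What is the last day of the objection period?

The last day of the objection period: 28 calendar days after Jun 11, 2021 is Jul 9, 2021.

Jul 9, 2021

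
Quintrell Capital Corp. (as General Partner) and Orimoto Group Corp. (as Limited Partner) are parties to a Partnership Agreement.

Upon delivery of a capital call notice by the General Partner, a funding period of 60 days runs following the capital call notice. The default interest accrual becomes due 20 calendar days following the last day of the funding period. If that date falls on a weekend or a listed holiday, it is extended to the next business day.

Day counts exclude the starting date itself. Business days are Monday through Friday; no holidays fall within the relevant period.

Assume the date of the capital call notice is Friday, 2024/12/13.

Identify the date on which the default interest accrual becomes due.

2025/03/03

Adding 60 calendar days to 2024/12/13 gives 2025/02/11, which is the last day of the funding period.
The date on which the default interest accrual becomes due: 20 calendar days after 2025/02/11 is 2025/03/03. 2025/03/03 is a Monday, so no roll-forward applies.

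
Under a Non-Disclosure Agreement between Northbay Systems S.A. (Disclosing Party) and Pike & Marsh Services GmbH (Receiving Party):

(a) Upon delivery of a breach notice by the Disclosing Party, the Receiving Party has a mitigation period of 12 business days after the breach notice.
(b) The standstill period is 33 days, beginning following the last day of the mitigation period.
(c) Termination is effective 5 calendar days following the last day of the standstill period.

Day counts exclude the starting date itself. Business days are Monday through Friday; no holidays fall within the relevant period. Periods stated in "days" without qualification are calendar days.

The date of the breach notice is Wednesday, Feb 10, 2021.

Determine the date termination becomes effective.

The last day of the mitigation period: 12 business days after Wednesday, Feb 10, 2021, skipping weekends — Feb 11, Feb 12, Feb 15, Feb 16, …, Feb 24, Feb 25, Feb 26 — lands on Friday, Feb 26, 2021.
The last day of the standstill period: 33 calendar days after Feb 26, 2021 is Mar 31, 2021.
The date termination becomes effective: Mar 31, 2021 + 5 days = Apr 5, 2021.

Apr 5, 2021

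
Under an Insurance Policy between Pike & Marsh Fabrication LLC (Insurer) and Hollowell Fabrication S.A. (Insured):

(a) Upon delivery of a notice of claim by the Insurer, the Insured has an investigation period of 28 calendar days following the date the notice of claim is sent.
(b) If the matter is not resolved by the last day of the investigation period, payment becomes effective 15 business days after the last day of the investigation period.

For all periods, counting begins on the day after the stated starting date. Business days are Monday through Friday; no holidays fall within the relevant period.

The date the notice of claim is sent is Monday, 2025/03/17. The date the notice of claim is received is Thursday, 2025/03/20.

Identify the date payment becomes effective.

Adding 28 calendar days to 2025/03/17 gives 2025/04/14, which is the last day of the investigation period.
From Monday, 2025/04/14, 15 business days (Apr 15, Apr 16, Apr 17, Apr 18, …, May 1, May 2, May 5, skipping weekends) brings us to Monday, 2025/05/05, which is the date payment becomes effective.

2025/05/05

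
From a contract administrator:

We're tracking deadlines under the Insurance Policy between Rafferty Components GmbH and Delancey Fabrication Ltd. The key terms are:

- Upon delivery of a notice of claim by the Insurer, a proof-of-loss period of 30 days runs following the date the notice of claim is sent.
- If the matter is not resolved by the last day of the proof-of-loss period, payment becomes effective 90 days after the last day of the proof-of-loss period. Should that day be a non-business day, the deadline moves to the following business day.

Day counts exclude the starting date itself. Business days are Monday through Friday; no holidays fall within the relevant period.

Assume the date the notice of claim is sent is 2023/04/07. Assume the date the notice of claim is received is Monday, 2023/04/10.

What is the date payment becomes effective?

2023/08/07

The last day of the proof-of-loss period: 2023/04/07 + 30 days = 2023/05/07.
Adding 90 calendar days to 2023/05/07 gives 2023/08/05, which is the date payment becomes effective. That falls on a Saturday, so it rolls to the next business day, Monday, 2023/08/07.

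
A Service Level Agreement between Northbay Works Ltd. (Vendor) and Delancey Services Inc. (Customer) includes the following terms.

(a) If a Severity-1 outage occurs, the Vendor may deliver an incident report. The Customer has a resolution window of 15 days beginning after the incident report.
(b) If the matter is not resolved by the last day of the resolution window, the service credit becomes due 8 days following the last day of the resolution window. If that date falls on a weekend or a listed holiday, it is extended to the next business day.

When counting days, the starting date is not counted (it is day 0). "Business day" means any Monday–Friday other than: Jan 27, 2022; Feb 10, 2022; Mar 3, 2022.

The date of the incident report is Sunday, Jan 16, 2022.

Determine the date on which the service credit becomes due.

Feb 8, 2022

Adding 15 calendar days to Jan 16, 2022 gives Jan 31, 2022, which is the last day of the resolution window.
Adding 8 calendar days to Jan 31, 2022 gives Feb 8, 2022, which is the date on which the service credit becomes due. Feb 8, 2022 is a Tuesday and is not a listed holiday, so no roll-forward applies.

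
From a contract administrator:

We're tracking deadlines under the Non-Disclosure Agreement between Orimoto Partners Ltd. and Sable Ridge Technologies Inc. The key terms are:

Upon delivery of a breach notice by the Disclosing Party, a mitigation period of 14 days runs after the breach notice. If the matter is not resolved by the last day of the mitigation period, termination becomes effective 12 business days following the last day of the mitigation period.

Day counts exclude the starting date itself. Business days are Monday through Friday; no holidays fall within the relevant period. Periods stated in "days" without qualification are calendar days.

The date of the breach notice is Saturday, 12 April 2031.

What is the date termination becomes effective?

13 May 2031

The last day of the mitigation period: 12 April 2031 + 14 days = 26 April 2031.
From Saturday, 26 April 2031, 12 business days (Apr 28, Apr 29, Apr 30, May 1, …, May 9, May 12, May 13, skipping weekends) brings us to Tuesday, 13 May 2031, which is the date termination becomes effective.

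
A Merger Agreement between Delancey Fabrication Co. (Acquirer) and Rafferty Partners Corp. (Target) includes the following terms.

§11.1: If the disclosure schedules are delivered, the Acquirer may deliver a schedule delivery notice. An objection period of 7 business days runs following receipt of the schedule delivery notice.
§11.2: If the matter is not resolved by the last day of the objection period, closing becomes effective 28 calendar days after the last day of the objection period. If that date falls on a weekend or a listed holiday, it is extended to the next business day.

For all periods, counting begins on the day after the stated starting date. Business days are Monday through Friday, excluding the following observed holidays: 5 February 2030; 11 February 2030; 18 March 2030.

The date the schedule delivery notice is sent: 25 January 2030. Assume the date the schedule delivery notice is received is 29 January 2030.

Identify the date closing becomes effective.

The last day of the objection period: counting 7 business days from Tuesday, 29 January 2030 (Jan 30, Jan 31, Feb 1, Feb 4, Feb 6, Feb 7, Feb 8, skipping weekends and the listed holiday on Feb 5) reaches Friday, 8 February 2030.
The date closing becomes effective: 28 calendar days after 8 February 2030 is 8 March 2030. 8 March 2030 is a Friday and is not a listed holiday, so no roll-forward applies.

8 March 2030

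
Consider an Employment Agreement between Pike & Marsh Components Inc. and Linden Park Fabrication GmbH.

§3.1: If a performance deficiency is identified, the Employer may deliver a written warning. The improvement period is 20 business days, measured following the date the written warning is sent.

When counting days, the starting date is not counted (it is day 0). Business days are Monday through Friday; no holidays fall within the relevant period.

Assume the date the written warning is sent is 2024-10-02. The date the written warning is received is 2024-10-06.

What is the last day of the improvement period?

2024-10-30

The last day of the improvement period: counting 20 business days from Wednesday, 2024-10-02 (Oct 3, Oct 4, Oct 7, Oct 8, …, Oct 28, Oct 29, Oct 30, skipping weekends) reaches Wednesday, 2024-10-30.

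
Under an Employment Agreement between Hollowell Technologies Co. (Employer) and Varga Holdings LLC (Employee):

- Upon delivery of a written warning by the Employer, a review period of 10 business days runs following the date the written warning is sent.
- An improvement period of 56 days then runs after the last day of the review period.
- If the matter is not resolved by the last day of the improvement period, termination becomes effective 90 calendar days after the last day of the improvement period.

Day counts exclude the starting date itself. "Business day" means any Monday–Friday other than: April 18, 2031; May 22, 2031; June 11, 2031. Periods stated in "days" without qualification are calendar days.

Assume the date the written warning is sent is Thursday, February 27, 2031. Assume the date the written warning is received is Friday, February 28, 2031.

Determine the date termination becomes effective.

The last day of the review period: counting 10 business days from Thursday, February 27, 2031 (Feb 28, Mar 3, Mar 4, Mar 5, Mar 6, Mar 7, Mar 10, Mar 11, Mar 12, Mar 13, skipping weekends) reaches Thursday, March 13, 2031.
The last day of the improvement period: March 13, 2031 + 56 days = May 8, 2031.
The date termination becomes effective: 90 calendar days after May 8, 2031 is August 6, 2031.

August 6, 2031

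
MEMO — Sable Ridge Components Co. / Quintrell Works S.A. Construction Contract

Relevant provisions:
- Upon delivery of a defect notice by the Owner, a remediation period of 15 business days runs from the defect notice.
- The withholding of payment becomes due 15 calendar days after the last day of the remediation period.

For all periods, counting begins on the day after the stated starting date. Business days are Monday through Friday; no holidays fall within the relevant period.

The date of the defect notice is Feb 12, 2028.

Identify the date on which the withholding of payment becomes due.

Mar 18, 2028

From Saturday, Feb 12, 2028, 15 business days (Feb 14, Feb 15, Feb 16, Feb 17, …, Mar 1, Mar 2, Mar 3, skipping weekends) brings us to Friday, Mar 3, 2028, which is the last day of the remediation period.
The date on which the withholding of payment becomes due: Mar 3, 2028 + 15 days = Mar 18, 2028.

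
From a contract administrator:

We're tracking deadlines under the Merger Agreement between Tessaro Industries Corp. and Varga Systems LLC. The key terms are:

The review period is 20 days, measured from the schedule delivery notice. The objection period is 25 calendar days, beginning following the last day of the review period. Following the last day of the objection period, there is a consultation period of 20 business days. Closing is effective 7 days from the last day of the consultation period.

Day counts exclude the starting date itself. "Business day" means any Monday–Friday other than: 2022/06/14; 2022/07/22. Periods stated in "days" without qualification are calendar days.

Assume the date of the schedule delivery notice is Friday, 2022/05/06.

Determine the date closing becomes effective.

2022/07/25

The last day of the review period: 20 calendar days after 2022/05/06 is 2022/05/26.
Adding 25 calendar days to 2022/05/26 gives 2022/06/20, which is the last day of the objection period.
The last day of the consultation period: counting 20 business days from Monday, 2022/06/20 (Jun 21, Jun 22, Jun 23, Jun 24, …, Jul 14, Jul 15, Jul 18, skipping weekends) reaches Monday, 2022/07/18.
The date closing becomes effective: 7 calendar days after 2022/07/18 is 2022/07/25.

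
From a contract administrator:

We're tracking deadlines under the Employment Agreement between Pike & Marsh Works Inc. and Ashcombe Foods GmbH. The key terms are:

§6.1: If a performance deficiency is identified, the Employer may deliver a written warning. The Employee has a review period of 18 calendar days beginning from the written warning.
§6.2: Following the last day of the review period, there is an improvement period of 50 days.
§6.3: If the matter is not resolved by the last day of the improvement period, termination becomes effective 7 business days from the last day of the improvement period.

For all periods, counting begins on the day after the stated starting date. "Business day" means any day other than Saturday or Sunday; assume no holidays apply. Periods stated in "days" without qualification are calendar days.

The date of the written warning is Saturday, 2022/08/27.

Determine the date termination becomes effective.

2022/11/14

The last day of the review period: 2022/08/27 + 18 days = 2022/09/14.
The last day of the improvement period: 50 calendar days after 2022/09/14 is 2022/11/03.
From Thursday, 2022/11/03, 7 business days (Nov 4, Nov 7, Nov 8, Nov 9, Nov 10, Nov 11, Nov 14, skipping weekends) brings us to Monday, 2022/11/14, which is the date termination becomes effective.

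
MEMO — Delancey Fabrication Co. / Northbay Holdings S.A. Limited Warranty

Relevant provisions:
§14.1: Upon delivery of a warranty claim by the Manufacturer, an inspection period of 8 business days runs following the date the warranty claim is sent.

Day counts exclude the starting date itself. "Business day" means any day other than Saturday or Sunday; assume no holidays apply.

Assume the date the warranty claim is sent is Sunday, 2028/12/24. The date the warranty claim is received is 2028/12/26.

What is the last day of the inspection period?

2029/01/03

The last day of the inspection period: counting 8 business days from Sunday, 2028/12/24 (Dec 25, Dec 26, Dec 27, Dec 28, Dec 29, Jan 1, Jan 2, Jan 3, skipping weekends) reaches Wednesday, 2029/01/03.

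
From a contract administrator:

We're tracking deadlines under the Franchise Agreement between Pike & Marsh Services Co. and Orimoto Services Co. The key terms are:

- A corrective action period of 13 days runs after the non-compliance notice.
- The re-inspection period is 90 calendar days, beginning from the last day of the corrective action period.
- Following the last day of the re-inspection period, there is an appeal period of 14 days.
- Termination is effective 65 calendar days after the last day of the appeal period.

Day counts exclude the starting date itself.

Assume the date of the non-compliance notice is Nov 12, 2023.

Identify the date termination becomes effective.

Adding 13 calendar days to Nov 12, 2023 gives Nov 25, 2023, which is the last day of the corrective action period.
The last day of the re-inspection period: 90 calendar days after Nov 25, 2023 is Feb 23, 2024.
Adding 14 calendar days to Feb 23, 2024 gives Mar 8, 2024, which is the last day of the appeal period.
Adding 65 calendar days to Mar 8, 2024 gives May 12, 2024, which is the date termination becomes effective.

May 12, 2024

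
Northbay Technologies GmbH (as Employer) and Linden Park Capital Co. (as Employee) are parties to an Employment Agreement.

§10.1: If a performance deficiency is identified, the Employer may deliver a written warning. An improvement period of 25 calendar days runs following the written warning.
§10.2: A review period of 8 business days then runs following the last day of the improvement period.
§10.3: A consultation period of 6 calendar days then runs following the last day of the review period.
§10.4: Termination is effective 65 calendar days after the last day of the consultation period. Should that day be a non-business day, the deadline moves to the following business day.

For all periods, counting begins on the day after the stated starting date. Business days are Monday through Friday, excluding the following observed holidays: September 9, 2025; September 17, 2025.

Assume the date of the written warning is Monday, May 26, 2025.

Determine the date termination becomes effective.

September 11, 2025

Adding 25 calendar days to May 26, 2025 gives June 20, 2025, which is the last day of the improvement period.
From Friday, June 20, 2025, 8 business days (Jun 23, Jun 24, Jun 25, Jun 26, Jun 27, Jun 30, Jul 1, Jul 2, skipping weekends) brings us to Wednesday, July 2, 2025, which is the last day of the review period.
The last day of the consultation period: July 2, 2025 + 6 days = July 8, 2025.
The date termination becomes effective: July 8, 2025 + 65 days = September 11, 2025. September 11, 2025 is a Thursday and is not a listed holiday, so no roll-forward applies.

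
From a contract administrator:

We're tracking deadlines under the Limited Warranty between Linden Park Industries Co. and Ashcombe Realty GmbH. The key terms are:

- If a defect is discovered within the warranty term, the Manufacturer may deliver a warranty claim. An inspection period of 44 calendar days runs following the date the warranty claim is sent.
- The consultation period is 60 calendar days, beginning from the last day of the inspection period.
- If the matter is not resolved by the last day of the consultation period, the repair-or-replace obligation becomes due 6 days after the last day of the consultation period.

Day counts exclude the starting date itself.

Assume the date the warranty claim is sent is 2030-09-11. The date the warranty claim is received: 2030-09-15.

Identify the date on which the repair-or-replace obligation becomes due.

Adding 44 calendar days to 2030-09-11 gives 2030-10-25, which is the last day of the inspection period.
The last day of the consultation period: 2030-10-25 + 60 days = 2030-12-24.
Adding 6 calendar days to 2030-12-24 gives 2030-12-30, which is the date on which the repair-or-replace obligation becomes due.

2030-12-30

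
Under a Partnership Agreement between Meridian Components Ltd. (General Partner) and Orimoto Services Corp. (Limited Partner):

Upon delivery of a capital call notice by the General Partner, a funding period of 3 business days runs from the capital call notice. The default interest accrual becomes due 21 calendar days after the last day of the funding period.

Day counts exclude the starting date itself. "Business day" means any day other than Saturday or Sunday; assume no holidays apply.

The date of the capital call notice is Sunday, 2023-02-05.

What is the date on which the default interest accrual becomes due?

From Sunday, 2023-02-05, 3 business days (Feb 6, Feb 7, Feb 8, skipping weekends) brings us to Wednesday, 2023-02-08, which is the last day of the funding period.
The date on which the default interest accrual becomes due: 21 calendar days after 2023-02-08 is 2023-03-01.

2023-03-01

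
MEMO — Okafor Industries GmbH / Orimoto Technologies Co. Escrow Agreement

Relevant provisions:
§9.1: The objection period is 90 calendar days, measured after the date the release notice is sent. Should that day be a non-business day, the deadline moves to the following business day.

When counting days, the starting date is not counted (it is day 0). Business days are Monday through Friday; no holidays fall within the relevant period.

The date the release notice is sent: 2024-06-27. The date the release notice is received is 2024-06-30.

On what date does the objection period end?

2024-09-25

The last day of the objection period: 90 calendar days after 2024-06-27 is 2024-09-25. 2024-09-25 is a Wednesday, so no roll-forward applies.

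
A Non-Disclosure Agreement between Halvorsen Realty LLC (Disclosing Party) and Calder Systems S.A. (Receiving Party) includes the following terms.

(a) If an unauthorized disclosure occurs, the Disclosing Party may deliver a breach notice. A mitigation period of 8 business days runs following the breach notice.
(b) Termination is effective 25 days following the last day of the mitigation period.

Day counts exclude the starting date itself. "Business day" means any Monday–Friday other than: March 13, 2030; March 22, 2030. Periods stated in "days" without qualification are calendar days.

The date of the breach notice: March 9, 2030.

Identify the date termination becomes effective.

April 15, 2030

From Saturday, March 9, 2030, 8 business days (Mar 11, Mar 12, Mar 14, Mar 15, Mar 18, Mar 19, Mar 20, Mar 21, skipping weekends and the listed holiday on Mar 13) brings us to Thursday, March 21, 2030, which is the last day of the mitigation period.
Adding 25 calendar days to March 21, 2030 gives April 15, 2030, which is the date termination becomes effective.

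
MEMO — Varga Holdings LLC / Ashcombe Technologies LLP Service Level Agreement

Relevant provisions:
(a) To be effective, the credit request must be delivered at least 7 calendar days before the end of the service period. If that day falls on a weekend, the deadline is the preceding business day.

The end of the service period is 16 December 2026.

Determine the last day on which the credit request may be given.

Counting back 7 calendar days from 16 December 2026 gives 9 December 2026. That is a Wednesday, so no adjustment is needed.

9 December 2026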